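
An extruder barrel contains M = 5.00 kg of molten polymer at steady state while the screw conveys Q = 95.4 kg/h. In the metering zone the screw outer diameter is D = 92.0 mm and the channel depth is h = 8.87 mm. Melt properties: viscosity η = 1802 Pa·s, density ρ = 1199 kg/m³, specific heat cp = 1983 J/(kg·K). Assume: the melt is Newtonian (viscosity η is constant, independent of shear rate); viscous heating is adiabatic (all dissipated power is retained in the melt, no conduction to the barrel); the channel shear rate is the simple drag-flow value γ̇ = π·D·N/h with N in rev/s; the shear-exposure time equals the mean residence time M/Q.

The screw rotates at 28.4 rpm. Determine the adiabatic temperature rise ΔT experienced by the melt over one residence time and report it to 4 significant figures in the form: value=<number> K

Convert throughput: Q = 95.4 kg/h = 95.4/3600 = 0.0265 kg/s
t_res = M / Q_s = 5.00 / 0.0265 = 188.679 s
D = 92.0 mm = 0.092 m;  h = 8.87 mm = 0.00887 m;  N = 28.4 rpm / 60 = 0.473333 rev/s
Shear rate: γ̇ = πDN/h = π·0.092·0.473333/0.00887 = 15.4234 s⁻¹
ΔT = η·γ̇²·t_res/(ρ·cp) = [1802 × 15.4234² × 188.679] / [1199 × 1983] = 34.0173 K

value=34.02 K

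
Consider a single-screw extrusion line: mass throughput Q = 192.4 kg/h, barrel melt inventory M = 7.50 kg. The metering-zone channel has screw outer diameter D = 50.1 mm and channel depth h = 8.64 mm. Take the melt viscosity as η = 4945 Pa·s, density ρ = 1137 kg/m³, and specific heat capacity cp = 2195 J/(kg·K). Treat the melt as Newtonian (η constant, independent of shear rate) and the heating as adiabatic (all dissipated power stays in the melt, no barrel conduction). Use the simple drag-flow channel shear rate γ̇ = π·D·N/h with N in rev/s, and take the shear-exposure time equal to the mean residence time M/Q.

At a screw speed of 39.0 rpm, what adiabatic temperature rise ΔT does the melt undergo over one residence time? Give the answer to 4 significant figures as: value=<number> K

value=38.99 K

Throughput in SI: Q_s = 192.4 kg/h ÷ 3600 s/h = 0.0534444 kg/s
t_res = M / Q_s = 7.50 ÷ 0.0534444 = 140.333 s
D = 50.1 mm = 0.0501 m;  h = 8.64 mm = 0.00864 m;  N = 39.0 rpm / 60 = 0.65 rev/s
Shear rate: γ̇ = πDN/h = π·0.0501·0.65/0.00864 = 11.841 s⁻¹
Adiabatic rise: ΔT = η γ̇² t_res / (ρ cp) = 4945·(11.841)²·140.333 / (1137·2195) = 38.9856 K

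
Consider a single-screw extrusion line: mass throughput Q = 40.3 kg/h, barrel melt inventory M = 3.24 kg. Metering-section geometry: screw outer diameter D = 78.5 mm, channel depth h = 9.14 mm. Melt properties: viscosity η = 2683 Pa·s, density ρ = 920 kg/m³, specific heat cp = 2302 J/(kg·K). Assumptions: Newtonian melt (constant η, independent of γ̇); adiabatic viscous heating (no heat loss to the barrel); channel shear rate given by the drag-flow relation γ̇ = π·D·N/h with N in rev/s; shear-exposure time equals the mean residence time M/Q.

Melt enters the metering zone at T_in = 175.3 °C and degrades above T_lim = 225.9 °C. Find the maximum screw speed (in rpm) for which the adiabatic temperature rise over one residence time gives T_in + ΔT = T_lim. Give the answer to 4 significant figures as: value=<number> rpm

Convert throughput: Q = 40.3 kg/h = 40.3/3600 = 0.0111944 kg/s
t_res = M / Q_s = 3.24 / 0.0111944 = 289.429 s
D = 78.5 mm = 0.0785 m;  h = 9.14 mm = 0.00914 m
ΔT_a = T_lim − T_in = 225.9 °C − 175.3 °C = 50.6 K
γ̇_max² = ΔT_a·ρ·cp/(η·t_res) = 50.6·920·2302/(2683·289.429) = 138 s⁻²
γ̇_max = sqrt(138) = 11.7474 s⁻¹
Solve γ̇ = πDN/h for N: N_max = γ̇_max·h/(π·D) = 11.7474 × 0.00914 / (π × 0.0785) = 0.435378 rev/s = 26.1227 rpm

value=26.12 rpm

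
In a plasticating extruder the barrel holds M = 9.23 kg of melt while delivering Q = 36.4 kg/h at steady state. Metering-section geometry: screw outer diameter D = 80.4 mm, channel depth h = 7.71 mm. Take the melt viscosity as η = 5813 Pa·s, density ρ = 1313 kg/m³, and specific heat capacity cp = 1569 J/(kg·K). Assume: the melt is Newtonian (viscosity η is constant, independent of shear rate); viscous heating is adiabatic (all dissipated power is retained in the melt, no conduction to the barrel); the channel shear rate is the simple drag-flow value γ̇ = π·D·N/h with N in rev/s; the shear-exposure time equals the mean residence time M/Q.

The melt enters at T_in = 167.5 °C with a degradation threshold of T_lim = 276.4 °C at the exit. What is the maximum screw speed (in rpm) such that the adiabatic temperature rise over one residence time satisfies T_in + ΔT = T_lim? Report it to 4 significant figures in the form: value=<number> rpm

value=11.91 rpm

Q_s = Q / 3600 = 36.4 / 3600 = 0.0101111 kg/s
t_res = M / Q_s = 9.23 ÷ 0.0101111 = 912.857 s
Geometry in SI: D = 80.4 mm → 0.0804 m, h = 7.71 mm → 0.00771 m
Allowable rise: ΔT_a = T_lim − T_in = 276.4 − 167.5 = 108.9 K
γ̇_max² = ΔT_a·ρ·cp/(η·t_res) = 108.9·1313·1569/(5813·912.857) = 42.2778 s⁻²
γ̇_max = sqrt(42.2778) = 6.50214 s⁻¹
N_max = γ̇_max·h / (π·D) = 6.50214 · 0.00771 / (π · 0.0804) = 0.198474 rev/s = 11.9085 rpm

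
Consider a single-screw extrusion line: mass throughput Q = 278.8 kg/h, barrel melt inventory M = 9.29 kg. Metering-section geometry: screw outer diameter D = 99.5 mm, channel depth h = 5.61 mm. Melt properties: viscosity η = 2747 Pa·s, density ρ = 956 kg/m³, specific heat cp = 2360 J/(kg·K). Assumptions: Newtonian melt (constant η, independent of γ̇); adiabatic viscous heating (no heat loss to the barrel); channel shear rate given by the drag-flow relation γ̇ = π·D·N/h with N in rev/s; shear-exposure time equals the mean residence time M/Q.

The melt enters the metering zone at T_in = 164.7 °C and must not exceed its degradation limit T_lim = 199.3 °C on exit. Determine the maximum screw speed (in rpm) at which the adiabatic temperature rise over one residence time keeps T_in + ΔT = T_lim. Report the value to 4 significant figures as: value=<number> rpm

value=16.57 rpm

Throughput in SI: Q_s = 278.8 kg/h ÷ 3600 s/h = 0.0774444 kg/s
t_res = M / Q_s = 9.29 ÷ 0.0774444 = 119.957 s
Geometry in SI: D = 99.5 mm → 0.0995 m, h = 5.61 mm → 0.00561 m
Allowable rise: ΔT_a = T_lim − T_in = 199.3 − 164.7 = 34.6 K
γ̇_max² = ΔT_a·ρ·cp/(η·t_res) = 34.6·956·2360/(2747·119.957) = 236.898 s⁻²
γ̇_max = sqrt(236.898) = 15.3915 s⁻¹
N_max = γ̇_max h / (πD) = 15.3915·0.00561/(π·0.0995) = 0.27623 rev/s → ×60 = 16.5738 rpm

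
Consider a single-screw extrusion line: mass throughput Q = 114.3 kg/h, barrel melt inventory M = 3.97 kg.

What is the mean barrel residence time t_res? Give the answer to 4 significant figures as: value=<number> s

value=125.0 s

Convert throughput: Q = 114.3 kg/h = 114.3/3600 = 0.03175 kg/s
Mean residence time: t_res = M/Q_s = 3.97 kg / 0.03175 kg/s = 125.039 s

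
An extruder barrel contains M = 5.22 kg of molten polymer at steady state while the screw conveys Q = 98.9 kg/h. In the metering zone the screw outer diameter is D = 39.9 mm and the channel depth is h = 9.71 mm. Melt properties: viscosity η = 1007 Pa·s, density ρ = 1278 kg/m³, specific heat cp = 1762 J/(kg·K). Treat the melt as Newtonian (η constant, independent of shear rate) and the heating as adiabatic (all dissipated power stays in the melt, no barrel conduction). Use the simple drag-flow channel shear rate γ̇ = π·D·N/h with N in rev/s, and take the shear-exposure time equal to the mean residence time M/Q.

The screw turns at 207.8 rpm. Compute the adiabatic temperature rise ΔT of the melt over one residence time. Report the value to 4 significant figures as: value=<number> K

value=169.8 K

Throughput in SI: Q_s = 98.9 kg/h ÷ 3600 s/h = 0.0274722 kg/s
Mean residence time: t_res = M/Q_s = 5.22 kg / 0.0274722 kg/s = 190.01 s
Convert to SI: D = 0.0399 m, h = 0.00971 m, N = 207.8/60 = 3.46333 rev/s
Shear rate: γ̇ = πDN/h = π·0.0399·3.46333/0.00971 = 44.7093 s⁻¹
ΔT = η·γ̇²·t_res / (ρ·cp) = 1007 · (44.7093)² · 190.01 / (1278 · 1762) = 169.85 K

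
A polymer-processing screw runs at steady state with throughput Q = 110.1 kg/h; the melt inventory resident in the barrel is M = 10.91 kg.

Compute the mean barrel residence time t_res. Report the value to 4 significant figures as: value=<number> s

value=356.7 s

Throughput in SI: Q_s = 110.1 kg/h ÷ 3600 s/h = 0.0305833 kg/s
Mean residence time: t_res = M/Q_s = 10.91 kg / 0.0305833 kg/s = 356.73 s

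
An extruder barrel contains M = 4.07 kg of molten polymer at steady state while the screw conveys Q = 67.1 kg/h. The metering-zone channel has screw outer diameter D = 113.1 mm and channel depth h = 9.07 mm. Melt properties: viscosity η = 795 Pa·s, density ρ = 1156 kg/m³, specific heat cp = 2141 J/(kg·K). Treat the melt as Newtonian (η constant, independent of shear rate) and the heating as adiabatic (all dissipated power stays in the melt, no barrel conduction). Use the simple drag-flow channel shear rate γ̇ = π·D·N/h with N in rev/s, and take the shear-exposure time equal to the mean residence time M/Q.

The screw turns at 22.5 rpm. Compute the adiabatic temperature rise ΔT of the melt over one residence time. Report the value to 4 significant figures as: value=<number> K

Q_s = Q / 3600 = 67.1 / 3600 = 0.0186389 kg/s
Mean residence time: t_res = M/Q_s = 4.07 kg / 0.0186389 kg/s = 218.361 s
D = 113.1 mm = 0.1131 m;  h = 9.07 mm = 0.00907 m;  N = 22.5 rpm / 60 = 0.375 rev/s
Shear rate: γ̇ = πDN/h = π·0.1131·0.375/0.00907 = 14.6905 s⁻¹
Adiabatic rise: ΔT = η γ̇² t_res / (ρ cp) = 795·(14.6905)²·218.361 / (1156·2141) = 15.137 K

value=15.14 K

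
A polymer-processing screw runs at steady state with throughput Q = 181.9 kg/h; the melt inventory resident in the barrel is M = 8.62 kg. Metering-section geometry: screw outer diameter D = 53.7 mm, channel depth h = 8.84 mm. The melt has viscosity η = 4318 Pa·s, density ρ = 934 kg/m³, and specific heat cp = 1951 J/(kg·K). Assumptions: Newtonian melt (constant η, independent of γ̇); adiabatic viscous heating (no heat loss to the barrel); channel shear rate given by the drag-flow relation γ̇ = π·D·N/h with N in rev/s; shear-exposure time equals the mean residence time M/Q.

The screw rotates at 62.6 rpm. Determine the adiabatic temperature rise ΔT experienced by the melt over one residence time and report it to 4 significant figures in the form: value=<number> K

Convert throughput: Q = 181.9 kg/h = 181.9/3600 = 0.0505278 kg/s
t_res = M / Q_s = 8.62 / 0.0505278 = 170.599 s
Convert to SI: D = 0.0537 m, h = 0.00884 m, N = 62.6/60 = 1.04333 rev/s
γ̇ = π D N / h = (π)(0.0537)(1.04333) / 0.00884 = 19.9111 s⁻¹
Adiabatic rise: ΔT = η γ̇² t_res / (ρ cp) = 4318·(19.9111)²·170.599 / (934·1951) = 160.268 K

value=160.3 K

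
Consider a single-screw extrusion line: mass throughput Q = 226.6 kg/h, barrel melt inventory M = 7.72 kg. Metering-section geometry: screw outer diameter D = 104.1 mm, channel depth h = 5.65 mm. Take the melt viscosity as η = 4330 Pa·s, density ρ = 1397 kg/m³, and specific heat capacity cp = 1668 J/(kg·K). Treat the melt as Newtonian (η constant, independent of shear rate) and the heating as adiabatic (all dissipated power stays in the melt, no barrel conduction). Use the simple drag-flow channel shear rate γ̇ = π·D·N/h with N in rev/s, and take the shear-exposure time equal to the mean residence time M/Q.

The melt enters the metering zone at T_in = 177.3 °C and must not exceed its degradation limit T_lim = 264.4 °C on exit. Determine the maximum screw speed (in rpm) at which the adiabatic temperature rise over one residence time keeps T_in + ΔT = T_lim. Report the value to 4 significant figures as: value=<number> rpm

Q_s = Q / 3600 = 226.6 / 3600 = 0.0629444 kg/s
t_res = M / Q_s = 7.72 ÷ 0.0629444 = 122.648 s
Convert to metres: D = 0.1041 m, h = 0.00565 m
ΔT_a = T_lim − T_in = 264.4 °C − 177.3 °C = 87.1 K
γ̇_max² = ΔT_a·ρ·cp/(η·t_res) = 87.1·1397·1668/(4330·122.648) = 382.175 s⁻²
γ̇_max = √382.175 = 19.5493 s⁻¹
N_max = γ̇_max·h / (π·D) = 19.5493 · 0.00565 / (π · 0.1041) = 0.337737 rev/s = 20.2642 rpm

value=20.26 rpm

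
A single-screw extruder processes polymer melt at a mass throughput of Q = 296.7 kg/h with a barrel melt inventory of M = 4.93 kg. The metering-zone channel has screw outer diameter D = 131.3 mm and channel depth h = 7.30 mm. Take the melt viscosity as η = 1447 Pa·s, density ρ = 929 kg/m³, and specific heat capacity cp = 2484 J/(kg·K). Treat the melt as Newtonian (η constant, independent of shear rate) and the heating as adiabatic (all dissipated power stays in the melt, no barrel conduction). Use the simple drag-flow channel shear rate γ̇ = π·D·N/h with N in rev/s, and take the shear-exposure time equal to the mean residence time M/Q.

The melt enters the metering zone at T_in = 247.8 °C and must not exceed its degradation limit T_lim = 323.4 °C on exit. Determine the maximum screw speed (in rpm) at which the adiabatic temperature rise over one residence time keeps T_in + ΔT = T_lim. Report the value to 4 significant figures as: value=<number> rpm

value=47.67 rpm

Q_s = Q / 3600 = 296.7 / 3600 = 0.0824167 kg/s
t_res = M / Q_s = 4.93 ÷ 0.0824167 = 59.818 s
Geometry in SI: D = 131.3 mm → 0.1313 m, h = 7.30 mm → 0.0073 m
ΔT_a = T_lim − T_in = 323.4 °C − 247.8 °C = 75.6 K
γ̇_max² = ΔT_a·ρ·cp/(η·t_res) = 75.6·929·2484/(1447·59.818) = 2015.53 s⁻²
γ̇_max = √2015.53 = 44.8946 s⁻¹
Solve γ̇ = πDN/h for N: N_max = γ̇_max·h/(π·D) = 44.8946 × 0.0073 / (π × 0.1313) = 0.794516 rev/s = 47.671 rpm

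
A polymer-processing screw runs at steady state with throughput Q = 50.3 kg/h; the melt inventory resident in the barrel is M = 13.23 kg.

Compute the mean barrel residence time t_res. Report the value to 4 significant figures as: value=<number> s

Q_s = Q / 3600 = 50.3 / 3600 = 0.0139722 kg/s
t_res = M / Q_s = 13.23 ÷ 0.0139722 = 946.879 s

value=946.9 s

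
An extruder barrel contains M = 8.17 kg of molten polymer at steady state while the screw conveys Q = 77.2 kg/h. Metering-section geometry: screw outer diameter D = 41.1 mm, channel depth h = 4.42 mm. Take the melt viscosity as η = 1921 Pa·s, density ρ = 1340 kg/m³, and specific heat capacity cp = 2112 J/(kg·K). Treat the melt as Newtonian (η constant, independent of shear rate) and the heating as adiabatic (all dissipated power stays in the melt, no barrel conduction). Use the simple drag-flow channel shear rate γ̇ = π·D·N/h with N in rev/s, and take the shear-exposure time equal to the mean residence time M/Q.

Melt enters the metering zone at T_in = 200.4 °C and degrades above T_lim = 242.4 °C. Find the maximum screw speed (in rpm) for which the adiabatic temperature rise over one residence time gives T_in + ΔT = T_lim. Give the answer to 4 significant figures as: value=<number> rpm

Throughput in SI: Q_s = 77.2 kg/h ÷ 3600 s/h = 0.0214444 kg/s
t_res = M / Q_s = 8.17 / 0.0214444 = 380.984 s
Convert to metres: D = 0.0411 m, h = 0.00442 m
ΔT_a = T_lim − T_in = 242.4 − 200.4 = 42 K
Invert ΔT = ηγ̇²t_res/(ρcp) for γ̇: γ̇_max² = ΔT_a ρ cp / (η t_res) = 42·1340·2112 / (1921·380.984) = 162.41 s⁻²
γ̇_max = √162.41 = 12.744 s⁻¹
N_max = γ̇_max·h / (π·D) = 12.744 · 0.00442 / (π · 0.0411) = 0.436252 rev/s = 26.1751 rpm

value=26.18 rpm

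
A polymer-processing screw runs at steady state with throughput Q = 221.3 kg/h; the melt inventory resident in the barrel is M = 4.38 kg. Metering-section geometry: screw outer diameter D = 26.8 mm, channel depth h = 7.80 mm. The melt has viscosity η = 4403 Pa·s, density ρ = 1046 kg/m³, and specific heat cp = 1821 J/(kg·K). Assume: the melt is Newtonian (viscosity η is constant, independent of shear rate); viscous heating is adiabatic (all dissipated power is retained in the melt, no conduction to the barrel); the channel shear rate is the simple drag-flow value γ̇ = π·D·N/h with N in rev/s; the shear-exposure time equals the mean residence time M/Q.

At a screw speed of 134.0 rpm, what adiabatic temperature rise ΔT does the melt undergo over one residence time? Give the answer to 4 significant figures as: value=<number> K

value=95.72 K

Convert throughput: Q = 221.3 kg/h = 221.3/3600 = 0.0614722 kg/s
Mean residence time: t_res = M/Q_s = 4.38 kg / 0.0614722 kg/s = 71.2517 s
D = 26.8 mm = 0.0268 m;  h = 7.80 mm = 0.0078 m;  N = 134.0 rpm / 60 = 2.23333 rev/s
γ̇ = π·D·N / h = π · 0.0268 · 2.23333 / 0.0078 = 24.107 s⁻¹
ΔT = η·γ̇²·t_res / (ρ·cp) = 4403 · (24.107)² · 71.2517 / (1046 · 1821) = 95.7171 K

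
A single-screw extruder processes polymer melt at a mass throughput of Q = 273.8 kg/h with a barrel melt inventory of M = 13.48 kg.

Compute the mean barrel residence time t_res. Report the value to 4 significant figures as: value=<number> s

value=177.2 s

Q_s = Q / 3600 = 273.8 / 3600 = 0.0760556 kg/s
Mean residence time: t_res = M/Q_s = 13.48 kg / 0.0760556 kg/s = 177.239 s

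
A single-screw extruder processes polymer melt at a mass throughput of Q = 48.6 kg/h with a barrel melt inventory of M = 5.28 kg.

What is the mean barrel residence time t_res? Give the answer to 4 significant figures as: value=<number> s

value=391.1 s

Q_s = Q / 3600 = 48.6 / 3600 = 0.0135 kg/s
t_res = M / Q_s = 5.28 / 0.0135 = 391.111 s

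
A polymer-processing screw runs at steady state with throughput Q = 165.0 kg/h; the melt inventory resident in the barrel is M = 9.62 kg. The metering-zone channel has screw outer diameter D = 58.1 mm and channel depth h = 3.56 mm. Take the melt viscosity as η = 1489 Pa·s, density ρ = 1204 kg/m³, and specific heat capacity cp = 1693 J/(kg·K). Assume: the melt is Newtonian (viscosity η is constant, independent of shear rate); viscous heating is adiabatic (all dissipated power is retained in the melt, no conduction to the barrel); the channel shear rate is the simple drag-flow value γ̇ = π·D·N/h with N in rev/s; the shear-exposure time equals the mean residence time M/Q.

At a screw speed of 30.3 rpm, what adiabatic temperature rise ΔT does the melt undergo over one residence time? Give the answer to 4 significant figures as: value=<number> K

value=102.8 K

Q_s = Q / 3600 = 165.0 / 3600 = 0.0458333 kg/s
Mean residence time: t_res = M/Q_s = 9.62 kg / 0.0458333 kg/s = 209.891 s
Convert to SI: D = 0.0581 m, h = 0.00356 m, N = 30.3/60 = 0.505 rev/s
Shear rate: γ̇ = πDN/h = π·0.0581·0.505/0.00356 = 25.8921 s⁻¹
ΔT = η·γ̇²·t_res / (ρ·cp) = 1489 · (25.8921)² · 209.891 / (1204 · 1693) = 102.787 K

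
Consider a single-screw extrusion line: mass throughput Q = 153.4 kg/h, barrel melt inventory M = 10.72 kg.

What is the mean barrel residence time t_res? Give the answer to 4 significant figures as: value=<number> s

value=251.6 s

Throughput in SI: Q_s = 153.4 kg/h ÷ 3600 s/h = 0.0426111 kg/s
t_res = M / Q_s = 10.72 / 0.0426111 = 251.578 s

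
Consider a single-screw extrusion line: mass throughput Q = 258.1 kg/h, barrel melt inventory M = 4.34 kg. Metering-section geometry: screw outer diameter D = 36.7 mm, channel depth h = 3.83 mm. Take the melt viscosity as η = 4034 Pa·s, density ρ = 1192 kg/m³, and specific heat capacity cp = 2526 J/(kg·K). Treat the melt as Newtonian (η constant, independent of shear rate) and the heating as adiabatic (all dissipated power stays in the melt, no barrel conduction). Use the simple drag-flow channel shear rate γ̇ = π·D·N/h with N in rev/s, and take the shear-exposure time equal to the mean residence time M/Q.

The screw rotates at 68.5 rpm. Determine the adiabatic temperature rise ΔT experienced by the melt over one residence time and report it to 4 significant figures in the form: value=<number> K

value=95.80 K

Convert throughput: Q = 258.1 kg/h = 258.1/3600 = 0.0716944 kg/s
t_res = M / Q_s = 4.34 ÷ 0.0716944 = 60.5347 s
Convert to SI: D = 0.0367 m, h = 0.00383 m, N = 68.5/60 = 1.14167 rev/s
γ̇ = π D N / h = (π)(0.0367)(1.14167) / 0.00383 = 34.3682 s⁻¹
Adiabatic rise: ΔT = η γ̇² t_res / (ρ cp) = 4034·(34.3682)²·60.5347 / (1192·2526) = 95.7951 K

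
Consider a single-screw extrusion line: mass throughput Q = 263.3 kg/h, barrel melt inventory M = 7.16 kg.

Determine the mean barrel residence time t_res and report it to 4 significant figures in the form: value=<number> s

Q_s = Q / 3600 = 263.3 / 3600 = 0.0731389 kg/s
t_res = M / Q_s = 7.16 ÷ 0.0731389 = 97.8959 s

value=97.90 s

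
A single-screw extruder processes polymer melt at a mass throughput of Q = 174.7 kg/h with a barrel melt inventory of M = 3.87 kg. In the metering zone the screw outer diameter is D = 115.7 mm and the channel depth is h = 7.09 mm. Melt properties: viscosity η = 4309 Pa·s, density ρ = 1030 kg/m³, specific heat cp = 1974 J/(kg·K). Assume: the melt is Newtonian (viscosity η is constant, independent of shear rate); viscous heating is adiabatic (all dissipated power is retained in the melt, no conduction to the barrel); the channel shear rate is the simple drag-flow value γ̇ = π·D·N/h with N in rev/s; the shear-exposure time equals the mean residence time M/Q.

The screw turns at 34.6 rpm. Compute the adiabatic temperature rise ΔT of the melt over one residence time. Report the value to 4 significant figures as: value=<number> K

value=147.7 K

Q_s = Q / 3600 = 174.7 / 3600 = 0.0485278 kg/s
Mean residence time: t_res = M/Q_s = 3.87 kg / 0.0485278 kg/s = 79.7481 s
Convert to SI: D = 0.1157 m, h = 0.00709 m, N = 34.6/60 = 0.576667 rev/s
γ̇ = π·D·N / h = π · 0.1157 · 0.576667 / 0.00709 = 29.5639 s⁻¹
ΔT = η·γ̇²·t_res / (ρ·cp) = 4309 · (29.5639)² · 79.7481 / (1030 · 1974) = 147.719 K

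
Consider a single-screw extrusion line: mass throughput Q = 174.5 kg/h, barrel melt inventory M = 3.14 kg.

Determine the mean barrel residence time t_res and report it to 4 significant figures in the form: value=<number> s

value=64.78 s

Throughput in SI: Q_s = 174.5 kg/h ÷ 3600 s/h = 0.0484722 kg/s
t_res = M / Q_s = 3.14 / 0.0484722 = 64.7794 s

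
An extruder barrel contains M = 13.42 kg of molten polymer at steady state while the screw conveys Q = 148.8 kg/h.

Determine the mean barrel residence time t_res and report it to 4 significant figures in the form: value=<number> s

value=324.7 s

Q_s = Q / 3600 = 148.8 / 3600 = 0.0413333 kg/s
t_res = M / Q_s = 13.42 / 0.0413333 = 324.677 s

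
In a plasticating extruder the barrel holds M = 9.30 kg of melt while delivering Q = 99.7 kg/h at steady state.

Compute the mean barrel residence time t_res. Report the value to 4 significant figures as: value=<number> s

value=335.8 s

Convert throughput: Q = 99.7 kg/h = 99.7/3600 = 0.0276944 kg/s
t_res = M / Q_s = 9.30 ÷ 0.0276944 = 335.807 s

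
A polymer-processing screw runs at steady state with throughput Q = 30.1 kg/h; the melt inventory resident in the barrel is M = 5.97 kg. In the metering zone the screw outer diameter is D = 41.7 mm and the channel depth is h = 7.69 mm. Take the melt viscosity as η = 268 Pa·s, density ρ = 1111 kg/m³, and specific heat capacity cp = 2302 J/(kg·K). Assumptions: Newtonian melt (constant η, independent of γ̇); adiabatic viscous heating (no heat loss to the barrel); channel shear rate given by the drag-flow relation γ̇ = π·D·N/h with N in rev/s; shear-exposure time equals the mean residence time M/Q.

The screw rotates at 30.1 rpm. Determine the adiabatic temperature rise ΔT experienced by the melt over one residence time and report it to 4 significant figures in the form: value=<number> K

Convert throughput: Q = 30.1 kg/h = 30.1/3600 = 0.00836111 kg/s
t_res = M / Q_s = 5.97 ÷ 0.00836111 = 714.02 s
D = 41.7 mm = 0.0417 m;  h = 7.69 mm = 0.00769 m;  N = 30.1 rpm / 60 = 0.501667 rev/s
γ̇ = π D N / h = (π)(0.0417)(0.501667) / 0.00769 = 8.54624 s⁻¹
ΔT = η·γ̇²·t_res / (ρ·cp) = 268 · (8.54624)² · 714.02 / (1111 · 2302) = 5.46481 K

value=5.465 K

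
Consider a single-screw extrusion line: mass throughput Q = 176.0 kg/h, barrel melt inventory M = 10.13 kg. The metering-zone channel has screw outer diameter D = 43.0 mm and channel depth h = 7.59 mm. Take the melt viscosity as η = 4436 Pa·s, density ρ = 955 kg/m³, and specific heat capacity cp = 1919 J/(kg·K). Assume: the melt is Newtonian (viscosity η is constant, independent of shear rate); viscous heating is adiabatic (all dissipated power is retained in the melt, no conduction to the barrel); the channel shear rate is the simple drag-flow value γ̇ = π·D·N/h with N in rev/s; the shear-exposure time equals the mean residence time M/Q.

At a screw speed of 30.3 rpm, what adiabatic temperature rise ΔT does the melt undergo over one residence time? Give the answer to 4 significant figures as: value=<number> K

Convert throughput: Q = 176.0 kg/h = 176.0/3600 = 0.0488889 kg/s
t_res = M / Q_s = 10.13 ÷ 0.0488889 = 207.205 s
Convert to SI: D = 0.043 m, h = 0.00759 m, N = 30.3/60 = 0.505 rev/s
Shear rate: γ̇ = πDN/h = π·0.043·0.505/0.00759 = 8.9881 s⁻¹
Adiabatic rise: ΔT = η γ̇² t_res / (ρ cp) = 4436·(8.9881)²·207.205 / (955·1919) = 40.518 K

value=40.52 K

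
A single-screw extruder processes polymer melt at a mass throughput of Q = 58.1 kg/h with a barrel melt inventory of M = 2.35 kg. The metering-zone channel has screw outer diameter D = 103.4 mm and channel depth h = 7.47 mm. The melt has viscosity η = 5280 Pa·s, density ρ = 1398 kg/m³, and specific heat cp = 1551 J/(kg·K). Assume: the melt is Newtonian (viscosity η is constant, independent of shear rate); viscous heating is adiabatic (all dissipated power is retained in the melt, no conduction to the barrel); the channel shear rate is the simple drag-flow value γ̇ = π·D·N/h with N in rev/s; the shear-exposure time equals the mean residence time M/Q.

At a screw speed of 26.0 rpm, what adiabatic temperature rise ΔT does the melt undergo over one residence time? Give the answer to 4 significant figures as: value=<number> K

Throughput in SI: Q_s = 58.1 kg/h ÷ 3600 s/h = 0.0161389 kg/s
Mean residence time: t_res = M/Q_s = 2.35 kg / 0.0161389 kg/s = 145.611 s
Convert to SI: D = 0.1034 m, h = 0.00747 m, N = 26.0/60 = 0.433333 rev/s
Shear rate: γ̇ = πDN/h = π·0.1034·0.433333/0.00747 = 18.8439 s⁻¹
ΔT = η·γ̇²·t_res / (ρ·cp) = 5280 · (18.8439)² · 145.611 / (1398 · 1551) = 125.908 K

value=125.9 K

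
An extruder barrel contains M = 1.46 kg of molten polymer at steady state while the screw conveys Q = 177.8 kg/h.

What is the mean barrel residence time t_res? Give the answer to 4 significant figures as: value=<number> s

value=29.56 s

Convert throughput: Q = 177.8 kg/h = 177.8/3600 = 0.0493889 kg/s
t_res = M / Q_s = 1.46 / 0.0493889 = 29.5613 s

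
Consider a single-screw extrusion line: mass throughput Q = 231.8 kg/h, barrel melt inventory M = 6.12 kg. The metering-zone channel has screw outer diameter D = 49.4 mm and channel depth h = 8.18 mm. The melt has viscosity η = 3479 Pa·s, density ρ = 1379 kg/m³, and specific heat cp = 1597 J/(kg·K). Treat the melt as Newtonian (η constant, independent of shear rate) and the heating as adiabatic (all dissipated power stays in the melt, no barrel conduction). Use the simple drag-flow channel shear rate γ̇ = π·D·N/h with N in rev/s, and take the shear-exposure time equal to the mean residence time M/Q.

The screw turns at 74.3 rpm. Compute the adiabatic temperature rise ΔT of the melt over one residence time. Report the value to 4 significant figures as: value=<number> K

value=82.88 K

Convert throughput: Q = 231.8 kg/h = 231.8/3600 = 0.0643889 kg/s
Mean residence time: t_res = M/Q_s = 6.12 kg / 0.0643889 kg/s = 95.0475 s
Geometry in metres: D = 49.4 mm → 0.0494 m, h = 8.18 mm → 0.00818 m; screw speed N = 74.3 rpm = 1.23833 rev/s
Shear rate: γ̇ = πDN/h = π·0.0494·1.23833/0.00818 = 23.4942 s⁻¹
Adiabatic rise: ΔT = η γ̇² t_res / (ρ cp) = 3479·(23.4942)²·95.0475 / (1379·1597) = 82.8796 K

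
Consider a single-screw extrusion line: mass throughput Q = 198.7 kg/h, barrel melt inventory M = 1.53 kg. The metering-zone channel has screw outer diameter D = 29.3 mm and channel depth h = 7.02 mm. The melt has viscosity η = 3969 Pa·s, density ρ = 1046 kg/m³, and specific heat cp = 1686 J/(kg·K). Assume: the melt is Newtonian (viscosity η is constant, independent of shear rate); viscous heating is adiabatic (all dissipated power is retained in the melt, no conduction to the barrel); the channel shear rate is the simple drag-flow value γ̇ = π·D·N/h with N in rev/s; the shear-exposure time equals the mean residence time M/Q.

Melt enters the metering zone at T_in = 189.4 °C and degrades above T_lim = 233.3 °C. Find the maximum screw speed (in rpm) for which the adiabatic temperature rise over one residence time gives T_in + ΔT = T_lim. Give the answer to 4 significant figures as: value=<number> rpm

value=121.4 rpm

Throughput in SI: Q_s = 198.7 kg/h ÷ 3600 s/h = 0.0551944 kg/s
t_res = M / Q_s = 1.53 ÷ 0.0551944 = 27.7202 s
D = 29.3 mm = 0.0293 m;  h = 7.02 mm = 0.00702 m
ΔT_a = T_lim − T_in = 233.3 − 189.4 = 43.9 K
γ̇_max² = ΔT_a·ρ·cp/(η·t_res) = 43.9·1046·1686/(3969·27.7202) = 703.682 s⁻²
γ̇_max = √703.682 = 26.527 s⁻¹
N_max = γ̇_max·h / (π·D) = 26.527 · 0.00702 / (π · 0.0293) = 2.02306 rev/s = 121.383 rpm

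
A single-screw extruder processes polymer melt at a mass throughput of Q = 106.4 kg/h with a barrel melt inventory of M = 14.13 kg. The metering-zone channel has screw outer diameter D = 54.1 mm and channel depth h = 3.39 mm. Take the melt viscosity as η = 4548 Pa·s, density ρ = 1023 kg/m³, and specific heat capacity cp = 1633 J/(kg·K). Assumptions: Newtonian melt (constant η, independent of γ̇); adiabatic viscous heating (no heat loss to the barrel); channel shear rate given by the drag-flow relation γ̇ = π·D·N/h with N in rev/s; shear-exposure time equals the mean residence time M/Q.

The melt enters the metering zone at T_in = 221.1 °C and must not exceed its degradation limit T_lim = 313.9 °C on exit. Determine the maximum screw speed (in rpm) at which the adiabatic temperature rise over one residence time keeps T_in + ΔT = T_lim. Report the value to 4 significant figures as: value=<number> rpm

Convert throughput: Q = 106.4 kg/h = 106.4/3600 = 0.0295556 kg/s
t_res = M / Q_s = 14.13 / 0.0295556 = 478.083 s
Convert to metres: D = 0.0541 m, h = 0.00339 m
ΔT_a = T_lim − T_in = 313.9 − 221.1 = 92.8 K
Invert ΔT = ηγ̇²t_res/(ρcp) for γ̇: γ̇_max² = ΔT_a ρ cp / (η t_res) = 92.8·1023·1633 / (4548·478.083) = 71.2995 s⁻²
γ̇_max = √71.2995 = 8.4439 s⁻¹
Solve γ̇ = πDN/h for N: N_max = γ̇_max·h/(π·D) = 8.4439 × 0.00339 / (π × 0.0541) = 0.168421 rev/s = 10.1052 rpm

value=10.11 rpm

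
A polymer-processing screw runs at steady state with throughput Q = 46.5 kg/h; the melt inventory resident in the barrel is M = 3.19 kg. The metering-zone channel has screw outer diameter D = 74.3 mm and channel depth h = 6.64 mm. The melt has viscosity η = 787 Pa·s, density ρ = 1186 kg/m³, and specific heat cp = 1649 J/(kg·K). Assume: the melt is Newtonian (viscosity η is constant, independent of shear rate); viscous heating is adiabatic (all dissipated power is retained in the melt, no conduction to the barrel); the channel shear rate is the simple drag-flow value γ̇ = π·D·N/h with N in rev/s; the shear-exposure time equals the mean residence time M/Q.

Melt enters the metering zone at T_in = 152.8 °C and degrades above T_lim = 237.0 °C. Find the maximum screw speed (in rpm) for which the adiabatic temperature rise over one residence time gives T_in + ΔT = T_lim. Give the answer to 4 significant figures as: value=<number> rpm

Convert throughput: Q = 46.5 kg/h = 46.5/3600 = 0.0129167 kg/s
t_res = M / Q_s = 3.19 / 0.0129167 = 246.968 s
D = 74.3 mm = 0.0743 m;  h = 6.64 mm = 0.00664 m
ΔT_a = T_lim − T_in = 237.0 °C − 152.8 °C = 84.2 K
γ̇_max² = ΔT_a·ρ·cp / (η·t_res) = [84.2 × 1186 × 1649] / [787 × 246.968] = 847.232 s⁻²
γ̇_max = sqrt(847.232) = 29.1073 s⁻¹
N_max = γ̇_max·h / (π·D) = 29.1073 · 0.00664 / (π · 0.0743) = 0.828001 rev/s = 49.68 rpm

value=49.68 rpm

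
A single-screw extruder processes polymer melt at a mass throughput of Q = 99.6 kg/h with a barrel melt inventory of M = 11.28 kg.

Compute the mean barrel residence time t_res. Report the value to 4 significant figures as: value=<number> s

Throughput in SI: Q_s = 99.6 kg/h ÷ 3600 s/h = 0.0276667 kg/s
t_res = M / Q_s = 11.28 / 0.0276667 = 407.711 s

value=407.7 s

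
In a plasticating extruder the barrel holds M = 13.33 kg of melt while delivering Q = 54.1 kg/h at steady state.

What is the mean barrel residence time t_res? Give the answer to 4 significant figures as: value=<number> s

value=887.0 s

Convert throughput: Q = 54.1 kg/h = 54.1/3600 = 0.0150278 kg/s
t_res = M / Q_s = 13.33 ÷ 0.0150278 = 887.024 s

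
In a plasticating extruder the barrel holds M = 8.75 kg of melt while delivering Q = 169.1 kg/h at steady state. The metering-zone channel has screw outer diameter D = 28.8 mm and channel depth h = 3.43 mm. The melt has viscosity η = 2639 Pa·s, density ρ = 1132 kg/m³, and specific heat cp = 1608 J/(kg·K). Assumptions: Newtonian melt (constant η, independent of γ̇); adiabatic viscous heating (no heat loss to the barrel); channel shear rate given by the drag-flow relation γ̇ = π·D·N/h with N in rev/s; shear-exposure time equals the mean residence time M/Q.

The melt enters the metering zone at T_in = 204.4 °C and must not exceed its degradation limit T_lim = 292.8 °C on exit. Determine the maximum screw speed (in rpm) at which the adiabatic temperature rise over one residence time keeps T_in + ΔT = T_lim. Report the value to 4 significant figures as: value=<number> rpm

Throughput in SI: Q_s = 169.1 kg/h ÷ 3600 s/h = 0.0469722 kg/s
t_res = M / Q_s = 8.75 ÷ 0.0469722 = 186.28 s
Convert to metres: D = 0.0288 m, h = 0.00343 m
ΔT_a = T_lim − T_in = 292.8 °C − 204.4 °C = 88.4 K
γ̇_max² = ΔT_a·ρ·cp / (η·t_res) = [88.4 × 1132 × 1608] / [2639 × 186.28] = 327.324 s⁻²
γ̇_max = √327.324 = 18.0921 s⁻¹
N_max = γ̇_max h / (πD) = 18.0921·0.00343/(π·0.0288) = 0.685869 rev/s → ×60 = 41.1521 rpm

value=41.15 rpm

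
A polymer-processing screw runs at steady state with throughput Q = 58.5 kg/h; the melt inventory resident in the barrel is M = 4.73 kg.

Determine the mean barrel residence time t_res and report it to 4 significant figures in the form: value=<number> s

value=291.1 s

Q_s = Q / 3600 = 58.5 / 3600 = 0.01625 kg/s
Mean residence time: t_res = M/Q_s = 4.73 kg / 0.01625 kg/s = 291.077 s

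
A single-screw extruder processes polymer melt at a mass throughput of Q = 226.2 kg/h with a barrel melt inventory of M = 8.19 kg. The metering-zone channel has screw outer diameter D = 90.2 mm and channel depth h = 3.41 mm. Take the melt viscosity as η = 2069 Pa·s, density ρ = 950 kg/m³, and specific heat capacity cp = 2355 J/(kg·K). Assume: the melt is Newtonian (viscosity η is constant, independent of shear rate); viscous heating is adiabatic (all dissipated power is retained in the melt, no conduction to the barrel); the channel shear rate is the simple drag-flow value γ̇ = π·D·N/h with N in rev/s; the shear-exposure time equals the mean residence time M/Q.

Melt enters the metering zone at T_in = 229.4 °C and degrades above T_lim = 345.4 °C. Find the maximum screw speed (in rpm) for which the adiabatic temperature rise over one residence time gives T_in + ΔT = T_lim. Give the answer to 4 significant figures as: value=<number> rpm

Throughput in SI: Q_s = 226.2 kg/h ÷ 3600 s/h = 0.0628333 kg/s
Mean residence time: t_res = M/Q_s = 8.19 kg / 0.0628333 kg/s = 130.345 s
D = 90.2 mm = 0.0902 m;  h = 3.41 mm = 0.00341 m
Allowable rise: ΔT_a = T_lim − T_in = 345.4 − 229.4 = 116 K
γ̇_max² = ΔT_a·ρ·cp / (η·t_res) = [116 × 950 × 2355] / [2069 × 130.345] = 962.317 s⁻²
γ̇_max = √962.317 = 31.0212 s⁻¹
Solve γ̇ = πDN/h for N: N_max = γ̇_max·h/(π·D) = 31.0212 × 0.00341 / (π × 0.0902) = 0.373299 rev/s = 22.398 rpm

value=22.40 rpm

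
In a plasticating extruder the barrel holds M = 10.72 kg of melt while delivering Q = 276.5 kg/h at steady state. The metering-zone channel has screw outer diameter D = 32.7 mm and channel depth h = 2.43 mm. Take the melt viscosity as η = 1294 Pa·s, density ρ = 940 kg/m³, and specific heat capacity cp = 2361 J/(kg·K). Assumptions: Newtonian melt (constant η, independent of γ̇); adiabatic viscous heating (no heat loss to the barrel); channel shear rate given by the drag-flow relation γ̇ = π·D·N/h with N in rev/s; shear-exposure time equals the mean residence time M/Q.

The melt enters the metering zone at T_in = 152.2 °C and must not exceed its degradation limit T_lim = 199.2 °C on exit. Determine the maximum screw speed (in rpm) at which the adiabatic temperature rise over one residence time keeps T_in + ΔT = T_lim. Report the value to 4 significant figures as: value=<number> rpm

Q_s = Q / 3600 = 276.5 / 3600 = 0.0768056 kg/s
Mean residence time: t_res = M/Q_s = 10.72 kg / 0.0768056 kg/s = 139.573 s
Convert to metres: D = 0.0327 m, h = 0.00243 m
ΔT_a = T_lim − T_in = 199.2 − 152.2 = 47 K
Invert ΔT = ηγ̇²t_res/(ρcp) for γ̇: γ̇_max² = ΔT_a ρ cp / (η t_res) = 47·940·2361 / (1294·139.573) = 577.544 s⁻²
γ̇_max = sqrt(577.544) = 24.0322 s⁻¹
N_max = γ̇_max·h / (π·D) = 24.0322 · 0.00243 / (π · 0.0327) = 0.568462 rev/s = 34.1077 rpm

value=34.11 rpm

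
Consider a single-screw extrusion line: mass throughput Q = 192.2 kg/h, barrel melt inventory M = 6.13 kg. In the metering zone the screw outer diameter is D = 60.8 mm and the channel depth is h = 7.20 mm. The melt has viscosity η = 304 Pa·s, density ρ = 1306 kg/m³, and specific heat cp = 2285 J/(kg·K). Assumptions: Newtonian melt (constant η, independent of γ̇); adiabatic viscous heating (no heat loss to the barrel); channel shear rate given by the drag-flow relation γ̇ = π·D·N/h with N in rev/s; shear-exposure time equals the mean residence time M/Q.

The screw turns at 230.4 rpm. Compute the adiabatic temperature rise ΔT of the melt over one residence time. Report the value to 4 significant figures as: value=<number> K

Convert throughput: Q = 192.2 kg/h = 192.2/3600 = 0.0533889 kg/s
Mean residence time: t_res = M/Q_s = 6.13 kg / 0.0533889 kg/s = 114.818 s
Geometry in metres: D = 60.8 mm → 0.0608 m, h = 7.20 mm → 0.0072 m; screw speed N = 230.4 rpm = 3.84 rev/s
γ̇ = π·D·N / h = π · 0.0608 · 3.84 / 0.0072 = 101.871 s⁻¹
ΔT = η·γ̇²·t_res / (ρ·cp) = 304 · (101.871)² · 114.818 / (1306 · 2285) = 121.383 K

value=121.4 K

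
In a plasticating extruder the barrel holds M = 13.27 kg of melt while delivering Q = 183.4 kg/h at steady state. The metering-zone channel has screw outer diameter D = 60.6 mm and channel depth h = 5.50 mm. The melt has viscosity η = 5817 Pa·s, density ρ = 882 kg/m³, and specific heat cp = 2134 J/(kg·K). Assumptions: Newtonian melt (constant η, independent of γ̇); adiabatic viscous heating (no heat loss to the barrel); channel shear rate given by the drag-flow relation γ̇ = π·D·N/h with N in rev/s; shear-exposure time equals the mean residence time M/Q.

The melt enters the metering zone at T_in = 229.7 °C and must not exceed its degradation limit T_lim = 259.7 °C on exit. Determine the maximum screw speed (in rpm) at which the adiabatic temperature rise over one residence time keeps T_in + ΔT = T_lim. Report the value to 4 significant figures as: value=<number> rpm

value=10.58 rpm

Q_s = Q / 3600 = 183.4 / 3600 = 0.0509444 kg/s
Mean residence time: t_res = M/Q_s = 13.27 kg / 0.0509444 kg/s = 260.48 s
Convert to metres: D = 0.0606 m, h = 0.0055 m
Allowable rise: ΔT_a = T_lim − T_in = 259.7 − 229.7 = 30 K
γ̇_max² = ΔT_a·ρ·cp/(η·t_res) = 30·882·2134/(5817·260.48) = 37.2659 s⁻²
γ̇_max = sqrt(37.2659) = 6.10458 s⁻¹
N_max = γ̇_max h / (πD) = 6.10458·0.0055/(π·0.0606) = 0.176358 rev/s → ×60 = 10.5815 rpm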